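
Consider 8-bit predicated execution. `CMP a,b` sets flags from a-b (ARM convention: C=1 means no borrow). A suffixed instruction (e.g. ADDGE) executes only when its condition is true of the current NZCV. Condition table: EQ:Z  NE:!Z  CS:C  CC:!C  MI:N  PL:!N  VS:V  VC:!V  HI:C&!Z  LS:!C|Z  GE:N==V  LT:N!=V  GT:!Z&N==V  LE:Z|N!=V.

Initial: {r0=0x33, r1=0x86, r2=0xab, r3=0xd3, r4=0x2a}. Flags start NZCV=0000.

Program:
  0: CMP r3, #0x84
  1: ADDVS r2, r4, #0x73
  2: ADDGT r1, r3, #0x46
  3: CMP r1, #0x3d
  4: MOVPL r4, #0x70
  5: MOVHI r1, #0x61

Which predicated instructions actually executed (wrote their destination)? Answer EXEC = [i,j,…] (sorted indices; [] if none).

EXEC = [2]

[0] flags=0010 → (cmp)
[1] flags=0010 VS?F → skip
[2] flags=0010 GT?T → r1=0x19
[3] flags=1000 → (cmp)
[4] flags=1000 PL?F → skip
[5] flags=1000 HI?F → skip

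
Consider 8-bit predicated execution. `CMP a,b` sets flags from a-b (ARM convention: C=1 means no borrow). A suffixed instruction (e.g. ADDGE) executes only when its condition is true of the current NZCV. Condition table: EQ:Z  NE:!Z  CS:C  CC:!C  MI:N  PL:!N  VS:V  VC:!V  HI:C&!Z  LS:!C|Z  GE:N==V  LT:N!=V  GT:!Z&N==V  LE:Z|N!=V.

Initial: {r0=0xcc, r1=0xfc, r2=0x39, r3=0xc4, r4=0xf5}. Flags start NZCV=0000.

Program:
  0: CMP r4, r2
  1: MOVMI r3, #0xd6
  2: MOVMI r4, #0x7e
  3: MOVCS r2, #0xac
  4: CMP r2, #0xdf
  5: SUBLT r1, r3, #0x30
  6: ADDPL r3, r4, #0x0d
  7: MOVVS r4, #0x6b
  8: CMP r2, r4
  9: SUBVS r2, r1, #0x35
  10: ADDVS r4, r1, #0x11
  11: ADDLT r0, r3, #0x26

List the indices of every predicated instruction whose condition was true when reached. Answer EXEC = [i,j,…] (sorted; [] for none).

EXEC = [1,2,3,5,9,10,11]

[0] flags=1010 → (cmp)
[1] flags=1010 MI?T → r3=0xd6
[2] flags=1010 MI?T → r4=0x7e
[3] flags=1010 CS?T → r2=0xac
[4] flags=1000 → (cmp)
[5] flags=1000 LT?T → r1=0xa6
[6] flags=1000 PL?F → skip
[7] flags=1000 VS?F → skip
[8] flags=0011 → (cmp)
[9] flags=0011 VS?T → r2=0x71
[10] flags=0011 VS?T → r4=0xb7
[11] flags=0011 LT?T → r0=0xfc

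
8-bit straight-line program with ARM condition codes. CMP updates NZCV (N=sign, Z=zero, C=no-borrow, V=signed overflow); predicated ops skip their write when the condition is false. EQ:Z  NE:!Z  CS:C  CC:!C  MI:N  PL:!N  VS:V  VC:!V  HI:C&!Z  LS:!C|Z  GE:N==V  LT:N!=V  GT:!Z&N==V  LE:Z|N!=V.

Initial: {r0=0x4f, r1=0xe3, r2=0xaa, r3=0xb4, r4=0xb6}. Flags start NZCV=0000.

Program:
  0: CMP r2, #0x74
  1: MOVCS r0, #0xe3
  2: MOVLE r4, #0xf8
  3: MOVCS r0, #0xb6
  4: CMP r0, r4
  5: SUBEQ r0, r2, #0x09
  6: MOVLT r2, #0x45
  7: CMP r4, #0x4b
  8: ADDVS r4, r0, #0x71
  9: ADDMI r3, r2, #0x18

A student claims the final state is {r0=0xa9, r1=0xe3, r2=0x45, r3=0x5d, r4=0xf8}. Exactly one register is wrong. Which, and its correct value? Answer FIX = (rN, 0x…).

0: ✓ CMP  NZCV=0011
1: ✓ MOVCS  r0←0xe3
2: ✓ MOVLE  r4←0xf8
3: ✓ MOVCS  r0←0xb6
4: ✓ CMP  NZCV=1000
5: · SUBEQ
6: ✓ MOVLT  r2←0x45
7: ✓ CMP  NZCV=1010
8: · ADDVS
9: ✓ ADDMI  r3←0x5d

FIX = (r0, 0xb6)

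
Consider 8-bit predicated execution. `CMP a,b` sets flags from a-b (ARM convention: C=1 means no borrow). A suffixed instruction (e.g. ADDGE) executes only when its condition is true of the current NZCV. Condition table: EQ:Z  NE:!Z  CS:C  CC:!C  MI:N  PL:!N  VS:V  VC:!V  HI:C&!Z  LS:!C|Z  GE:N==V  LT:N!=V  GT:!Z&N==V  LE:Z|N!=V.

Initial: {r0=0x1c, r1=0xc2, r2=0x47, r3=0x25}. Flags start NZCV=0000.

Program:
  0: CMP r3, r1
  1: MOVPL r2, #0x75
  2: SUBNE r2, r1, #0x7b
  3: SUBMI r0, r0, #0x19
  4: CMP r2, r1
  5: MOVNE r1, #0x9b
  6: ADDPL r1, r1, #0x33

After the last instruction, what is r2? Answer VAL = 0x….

VAL = 0x47

0: ✓ CMP  NZCV=0000
1: ✓ MOVPL  r2←0x75
2: ✓ SUBNE  r2←0x47
3: · SUBMI
4: ✓ CMP  NZCV=1001
5: ✓ MOVNE  r1←0x9b
6: · ADDPL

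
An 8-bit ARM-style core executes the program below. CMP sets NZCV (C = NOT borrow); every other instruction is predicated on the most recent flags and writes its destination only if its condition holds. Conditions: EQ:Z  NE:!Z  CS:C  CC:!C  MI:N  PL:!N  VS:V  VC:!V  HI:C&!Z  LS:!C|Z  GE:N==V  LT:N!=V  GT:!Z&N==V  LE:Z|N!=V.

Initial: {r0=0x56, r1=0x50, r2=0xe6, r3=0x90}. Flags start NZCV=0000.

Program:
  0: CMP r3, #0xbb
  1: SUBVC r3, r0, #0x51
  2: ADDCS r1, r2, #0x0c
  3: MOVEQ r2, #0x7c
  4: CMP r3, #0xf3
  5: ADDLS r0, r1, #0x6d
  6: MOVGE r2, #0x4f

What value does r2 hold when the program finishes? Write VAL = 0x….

VAL = 0x4f

0: ✓ CMP  NZCV=1000
1: ✓ SUBVC  r3←0x05
2: · ADDCS
3: · MOVEQ
4: ✓ CMP  NZCV=0000
5: ✓ ADDLS  r0←0xbd
6: ✓ MOVGE  r2←0x4f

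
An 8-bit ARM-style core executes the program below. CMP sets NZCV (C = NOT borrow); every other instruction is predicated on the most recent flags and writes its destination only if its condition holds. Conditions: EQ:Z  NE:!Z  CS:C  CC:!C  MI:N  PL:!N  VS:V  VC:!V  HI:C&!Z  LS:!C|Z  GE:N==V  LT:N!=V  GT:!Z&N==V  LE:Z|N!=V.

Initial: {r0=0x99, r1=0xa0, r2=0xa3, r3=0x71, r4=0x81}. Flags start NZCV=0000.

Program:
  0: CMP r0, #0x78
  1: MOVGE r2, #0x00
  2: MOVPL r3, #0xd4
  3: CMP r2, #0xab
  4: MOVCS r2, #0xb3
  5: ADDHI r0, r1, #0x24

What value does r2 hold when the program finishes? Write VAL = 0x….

VAL = 0xa3

0: ✓ CMP  NZCV=0011
1: · MOVGE
2: ✓ MOVPL  r3←0xd4
3: ✓ CMP  NZCV=1000
4: · MOVCS
5: · ADDHI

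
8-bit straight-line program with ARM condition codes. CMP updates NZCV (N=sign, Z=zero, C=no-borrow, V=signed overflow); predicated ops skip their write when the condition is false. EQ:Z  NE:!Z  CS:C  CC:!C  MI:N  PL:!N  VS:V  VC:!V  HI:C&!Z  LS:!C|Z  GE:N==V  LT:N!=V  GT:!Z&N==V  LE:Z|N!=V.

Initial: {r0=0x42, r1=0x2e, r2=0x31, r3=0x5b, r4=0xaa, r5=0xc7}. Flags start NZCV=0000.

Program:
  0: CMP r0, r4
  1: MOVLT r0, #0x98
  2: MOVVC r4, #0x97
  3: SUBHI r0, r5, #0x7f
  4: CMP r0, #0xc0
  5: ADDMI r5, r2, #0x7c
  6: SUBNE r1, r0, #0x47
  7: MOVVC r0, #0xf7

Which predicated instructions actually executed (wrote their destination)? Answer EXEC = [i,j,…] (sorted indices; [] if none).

[0] flags=1001 → (cmp)
[1] flags=1001 LT?F → skip
[2] flags=1001 VC?F → skip
[3] flags=1001 HI?F → skip
[4] flags=1001 → (cmp)
[5] flags=1001 MI?T → r5=0xad
[6] flags=1001 NE?T → r1=0xfb
[7] flags=1001 VC?F → skip

EXEC = [5,6]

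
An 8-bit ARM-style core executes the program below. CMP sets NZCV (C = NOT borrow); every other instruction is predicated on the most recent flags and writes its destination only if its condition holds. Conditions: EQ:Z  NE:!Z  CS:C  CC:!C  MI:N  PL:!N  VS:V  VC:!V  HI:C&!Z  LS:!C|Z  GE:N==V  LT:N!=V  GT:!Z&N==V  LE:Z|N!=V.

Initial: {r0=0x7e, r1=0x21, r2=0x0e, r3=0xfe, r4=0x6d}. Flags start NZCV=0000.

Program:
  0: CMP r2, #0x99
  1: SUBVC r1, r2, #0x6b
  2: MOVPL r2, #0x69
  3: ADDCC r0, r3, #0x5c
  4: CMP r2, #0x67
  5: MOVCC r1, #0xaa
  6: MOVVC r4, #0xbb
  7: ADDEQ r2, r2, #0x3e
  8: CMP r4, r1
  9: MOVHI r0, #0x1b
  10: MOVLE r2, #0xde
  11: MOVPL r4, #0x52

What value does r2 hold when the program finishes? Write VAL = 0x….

[0] flags=0000 → (cmp)
[1] flags=0000 VC?T → r1=0xa3
[2] flags=0000 PL?T → r2=0x69
[3] flags=0000 CC?T → r0=0x5a
[4] flags=0010 → (cmp)
[5] flags=0010 CC?F → skip
[6] flags=0010 VC?T → r4=0xbb
[7] flags=0010 EQ?F → skip
[8] flags=0010 → (cmp)
[9] flags=0010 HI?T → r0=0x1b
[10] flags=0010 LE?F → skip
[11] flags=0010 PL?T → r4=0x52

VAL = 0x69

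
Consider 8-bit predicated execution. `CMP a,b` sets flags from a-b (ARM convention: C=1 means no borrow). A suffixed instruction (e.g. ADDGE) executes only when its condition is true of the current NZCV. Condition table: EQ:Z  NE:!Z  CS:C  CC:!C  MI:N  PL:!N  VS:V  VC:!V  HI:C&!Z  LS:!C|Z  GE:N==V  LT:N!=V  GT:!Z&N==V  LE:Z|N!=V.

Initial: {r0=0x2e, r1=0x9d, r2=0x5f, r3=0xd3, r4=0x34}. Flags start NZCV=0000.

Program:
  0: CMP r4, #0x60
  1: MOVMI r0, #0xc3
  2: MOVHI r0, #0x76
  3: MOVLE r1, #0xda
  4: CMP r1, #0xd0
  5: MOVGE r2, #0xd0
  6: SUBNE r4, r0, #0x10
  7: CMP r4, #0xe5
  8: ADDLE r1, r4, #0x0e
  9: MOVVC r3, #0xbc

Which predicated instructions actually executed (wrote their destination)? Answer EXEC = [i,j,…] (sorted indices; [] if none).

EXEC = [1,3,5,6,8,9]

[0] flags=1000 → (cmp)
[1] flags=1000 MI?T → r0=0xc3
[2] flags=1000 HI?F → skip
[3] flags=1000 LE?T → r1=0xda
[4] flags=0010 → (cmp)
[5] flags=0010 GE?T → r2=0xd0
[6] flags=0010 NE?T → r4=0xb3
[7] flags=1000 → (cmp)
[8] flags=1000 LE?T → r1=0xc1
[9] flags=1000 VC?T → r3=0xbc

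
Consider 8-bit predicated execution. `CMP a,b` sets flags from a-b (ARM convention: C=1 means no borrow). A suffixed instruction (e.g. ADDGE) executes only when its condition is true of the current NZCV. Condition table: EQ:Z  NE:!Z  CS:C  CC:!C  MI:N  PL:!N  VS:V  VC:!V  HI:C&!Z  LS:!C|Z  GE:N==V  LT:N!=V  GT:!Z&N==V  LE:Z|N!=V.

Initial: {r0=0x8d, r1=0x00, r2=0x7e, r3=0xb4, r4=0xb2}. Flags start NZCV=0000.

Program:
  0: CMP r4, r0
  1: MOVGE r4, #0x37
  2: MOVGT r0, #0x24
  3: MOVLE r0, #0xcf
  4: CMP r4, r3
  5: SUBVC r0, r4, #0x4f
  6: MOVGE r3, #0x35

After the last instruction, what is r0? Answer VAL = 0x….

0: ✓ CMP  NZCV=0010
1: ✓ MOVGE  r4←0x37
2: ✓ MOVGT  r0←0x24
3: · MOVLE
4: ✓ CMP  NZCV=1001
5: · SUBVC
6: ✓ MOVGE  r3←0x35

VAL = 0x24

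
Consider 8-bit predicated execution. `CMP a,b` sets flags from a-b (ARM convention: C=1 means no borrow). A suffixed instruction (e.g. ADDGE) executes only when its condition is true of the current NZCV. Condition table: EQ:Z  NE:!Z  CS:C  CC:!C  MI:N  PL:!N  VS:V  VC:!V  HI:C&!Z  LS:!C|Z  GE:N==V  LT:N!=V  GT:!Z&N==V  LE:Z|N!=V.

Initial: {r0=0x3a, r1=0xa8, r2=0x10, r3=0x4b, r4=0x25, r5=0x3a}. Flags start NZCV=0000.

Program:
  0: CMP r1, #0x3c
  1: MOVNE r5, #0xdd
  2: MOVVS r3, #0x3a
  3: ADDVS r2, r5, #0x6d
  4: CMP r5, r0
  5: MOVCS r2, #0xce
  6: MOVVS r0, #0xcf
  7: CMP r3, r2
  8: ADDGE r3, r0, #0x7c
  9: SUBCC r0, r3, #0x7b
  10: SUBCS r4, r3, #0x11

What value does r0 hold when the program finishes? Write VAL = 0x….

VAL = 0x3b

0: ✓ CMP  NZCV=0011
1: ✓ MOVNE  r5←0xdd
2: ✓ MOVVS  r3←0x3a
3: ✓ ADDVS  r2←0x4a
4: ✓ CMP  NZCV=1010
5: ✓ MOVCS  r2←0xce
6: · MOVVS
7: ✓ CMP  NZCV=0000
8: ✓ ADDGE  r3←0xb6
9: ✓ SUBCC  r0←0x3b
10: · SUBCS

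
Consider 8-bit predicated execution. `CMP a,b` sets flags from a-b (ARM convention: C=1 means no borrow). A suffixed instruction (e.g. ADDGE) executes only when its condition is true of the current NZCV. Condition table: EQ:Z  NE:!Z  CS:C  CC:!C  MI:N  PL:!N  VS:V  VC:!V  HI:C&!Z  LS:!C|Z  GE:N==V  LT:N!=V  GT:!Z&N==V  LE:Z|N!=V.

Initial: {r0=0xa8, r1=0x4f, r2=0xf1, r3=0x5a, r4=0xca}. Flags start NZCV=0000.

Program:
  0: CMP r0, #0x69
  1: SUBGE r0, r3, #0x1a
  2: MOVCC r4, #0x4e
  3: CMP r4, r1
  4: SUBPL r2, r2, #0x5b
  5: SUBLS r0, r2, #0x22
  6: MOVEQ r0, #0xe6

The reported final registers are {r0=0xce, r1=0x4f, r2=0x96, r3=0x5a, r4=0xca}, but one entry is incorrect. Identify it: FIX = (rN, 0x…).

FIX = (r0, 0xa8)

0: ✓ CMP  NZCV=0011
1: · SUBGE
2: · MOVCC
3: ✓ CMP  NZCV=0011
4: ✓ SUBPL  r2←0x96
5: · SUBLS
6: · MOVEQ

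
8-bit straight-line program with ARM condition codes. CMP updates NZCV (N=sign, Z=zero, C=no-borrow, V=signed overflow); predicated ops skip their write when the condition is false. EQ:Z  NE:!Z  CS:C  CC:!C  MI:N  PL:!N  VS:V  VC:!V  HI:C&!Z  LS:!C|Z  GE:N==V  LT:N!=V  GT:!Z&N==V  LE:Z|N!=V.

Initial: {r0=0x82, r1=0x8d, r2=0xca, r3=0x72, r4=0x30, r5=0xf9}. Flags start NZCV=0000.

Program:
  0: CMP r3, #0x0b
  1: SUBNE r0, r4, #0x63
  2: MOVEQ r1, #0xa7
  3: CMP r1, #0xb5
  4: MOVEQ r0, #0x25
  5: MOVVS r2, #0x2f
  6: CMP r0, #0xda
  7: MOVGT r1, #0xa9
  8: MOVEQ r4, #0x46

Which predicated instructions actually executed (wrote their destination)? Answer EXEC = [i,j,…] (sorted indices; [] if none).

[0] flags=0010 → (cmp)
[1] flags=0010 NE?T → r0=0xcd
[2] flags=0010 EQ?F → skip
[3] flags=1000 → (cmp)
[4] flags=1000 EQ?F → skip
[5] flags=1000 VS?F → skip
[6] flags=1000 → (cmp)
[7] flags=1000 GT?F → skip
[8] flags=1000 EQ?F → skip

EXEC = [1]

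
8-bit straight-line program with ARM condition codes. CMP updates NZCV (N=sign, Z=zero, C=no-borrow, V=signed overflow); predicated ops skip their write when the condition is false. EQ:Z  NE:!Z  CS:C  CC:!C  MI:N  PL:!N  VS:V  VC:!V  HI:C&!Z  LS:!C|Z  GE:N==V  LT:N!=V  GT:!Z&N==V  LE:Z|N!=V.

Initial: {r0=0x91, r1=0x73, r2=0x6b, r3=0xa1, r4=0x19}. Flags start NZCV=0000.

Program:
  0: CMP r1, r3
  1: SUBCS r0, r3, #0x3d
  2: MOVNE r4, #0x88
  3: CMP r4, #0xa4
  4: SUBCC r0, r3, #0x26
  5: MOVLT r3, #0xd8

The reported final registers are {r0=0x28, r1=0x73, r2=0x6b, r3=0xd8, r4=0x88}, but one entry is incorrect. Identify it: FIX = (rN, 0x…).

[0] flags=1001 → (cmp)
[1] flags=1001 CS?F → skip
[2] flags=1001 NE?T → r4=0x88
[3] flags=1000 → (cmp)
[4] flags=1000 CC?T → r0=0x7b
[5] flags=1000 LT?T → r3=0xd8

FIX = (r0, 0x7b)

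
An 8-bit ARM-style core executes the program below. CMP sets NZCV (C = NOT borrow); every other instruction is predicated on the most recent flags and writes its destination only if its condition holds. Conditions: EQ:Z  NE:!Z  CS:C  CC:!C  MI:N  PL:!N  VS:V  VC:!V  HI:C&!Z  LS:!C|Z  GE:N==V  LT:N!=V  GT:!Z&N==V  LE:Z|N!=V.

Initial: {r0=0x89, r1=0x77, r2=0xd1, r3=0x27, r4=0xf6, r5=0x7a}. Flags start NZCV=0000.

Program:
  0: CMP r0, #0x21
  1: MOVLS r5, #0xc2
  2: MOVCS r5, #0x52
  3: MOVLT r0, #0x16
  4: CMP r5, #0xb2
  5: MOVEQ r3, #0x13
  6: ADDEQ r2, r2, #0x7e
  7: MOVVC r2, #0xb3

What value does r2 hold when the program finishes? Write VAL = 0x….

VAL = 0xd1

0: ✓ CMP  NZCV=0011
1: · MOVLS
2: ✓ MOVCS  r5←0x52
3: ✓ MOVLT  r0←0x16
4: ✓ CMP  NZCV=1001
5: · MOVEQ
6: · ADDEQ
7: · MOVVC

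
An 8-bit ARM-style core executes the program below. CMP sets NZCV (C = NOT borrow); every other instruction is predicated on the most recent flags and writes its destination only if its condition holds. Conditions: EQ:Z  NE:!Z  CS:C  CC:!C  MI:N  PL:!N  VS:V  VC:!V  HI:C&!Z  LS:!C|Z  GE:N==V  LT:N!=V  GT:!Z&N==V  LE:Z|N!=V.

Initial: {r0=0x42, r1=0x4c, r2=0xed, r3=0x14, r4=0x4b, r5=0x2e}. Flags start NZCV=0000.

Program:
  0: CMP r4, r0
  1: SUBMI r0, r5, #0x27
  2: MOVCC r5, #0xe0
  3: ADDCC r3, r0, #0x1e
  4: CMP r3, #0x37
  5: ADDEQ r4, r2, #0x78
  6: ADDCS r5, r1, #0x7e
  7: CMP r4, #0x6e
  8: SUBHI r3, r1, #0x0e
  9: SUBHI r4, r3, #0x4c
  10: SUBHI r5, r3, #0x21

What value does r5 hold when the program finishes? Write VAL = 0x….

[0] flags=0010 → (cmp)
[1] flags=0010 MI?F → skip
[2] flags=0010 CC?F → skip
[3] flags=0010 CC?F → skip
[4] flags=1000 → (cmp)
[5] flags=1000 EQ?F → skip
[6] flags=1000 CS?F → skip
[7] flags=1000 → (cmp)
[8] flags=1000 HI?F → skip
[9] flags=1000 HI?F → skip
[10] flags=1000 HI?F → skip

VAL = 0x2e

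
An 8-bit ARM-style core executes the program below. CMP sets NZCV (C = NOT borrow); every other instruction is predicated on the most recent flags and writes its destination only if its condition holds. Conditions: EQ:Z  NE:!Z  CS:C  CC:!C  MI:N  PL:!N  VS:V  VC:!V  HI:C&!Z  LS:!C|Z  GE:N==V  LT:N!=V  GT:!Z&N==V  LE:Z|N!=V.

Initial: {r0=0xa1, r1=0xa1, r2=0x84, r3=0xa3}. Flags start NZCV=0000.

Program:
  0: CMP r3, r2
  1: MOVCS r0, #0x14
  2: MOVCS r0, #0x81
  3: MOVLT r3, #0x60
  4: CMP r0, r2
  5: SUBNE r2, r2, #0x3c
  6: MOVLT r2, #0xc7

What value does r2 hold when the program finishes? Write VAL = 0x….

0: ✓ CMP  NZCV=0010
1: ✓ MOVCS  r0←0x14
2: ✓ MOVCS  r0←0x81
3: · MOVLT
4: ✓ CMP  NZCV=1000
5: ✓ SUBNE  r2←0x48
6: ✓ MOVLT  r2←0xc7

VAL = 0xc7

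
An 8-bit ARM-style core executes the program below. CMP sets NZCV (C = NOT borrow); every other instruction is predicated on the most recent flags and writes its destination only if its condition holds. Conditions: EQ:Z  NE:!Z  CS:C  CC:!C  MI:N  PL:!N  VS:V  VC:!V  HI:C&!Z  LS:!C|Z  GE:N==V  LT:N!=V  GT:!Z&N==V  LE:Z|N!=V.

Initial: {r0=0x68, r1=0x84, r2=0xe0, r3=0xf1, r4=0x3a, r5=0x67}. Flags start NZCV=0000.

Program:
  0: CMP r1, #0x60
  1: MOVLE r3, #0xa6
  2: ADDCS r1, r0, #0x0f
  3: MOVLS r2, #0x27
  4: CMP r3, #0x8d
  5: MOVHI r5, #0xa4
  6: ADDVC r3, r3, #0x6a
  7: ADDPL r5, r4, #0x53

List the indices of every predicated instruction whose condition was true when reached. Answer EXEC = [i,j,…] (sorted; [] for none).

EXEC = [1,2,5,6,7]

0: ✓ CMP  NZCV=0011
1: ✓ MOVLE  r3←0xa6
2: ✓ ADDCS  r1←0x77
3: · MOVLS
4: ✓ CMP  NZCV=0010
5: ✓ MOVHI  r5←0xa4
6: ✓ ADDVC  r3←0x10
7: ✓ ADDPL  r5←0x8d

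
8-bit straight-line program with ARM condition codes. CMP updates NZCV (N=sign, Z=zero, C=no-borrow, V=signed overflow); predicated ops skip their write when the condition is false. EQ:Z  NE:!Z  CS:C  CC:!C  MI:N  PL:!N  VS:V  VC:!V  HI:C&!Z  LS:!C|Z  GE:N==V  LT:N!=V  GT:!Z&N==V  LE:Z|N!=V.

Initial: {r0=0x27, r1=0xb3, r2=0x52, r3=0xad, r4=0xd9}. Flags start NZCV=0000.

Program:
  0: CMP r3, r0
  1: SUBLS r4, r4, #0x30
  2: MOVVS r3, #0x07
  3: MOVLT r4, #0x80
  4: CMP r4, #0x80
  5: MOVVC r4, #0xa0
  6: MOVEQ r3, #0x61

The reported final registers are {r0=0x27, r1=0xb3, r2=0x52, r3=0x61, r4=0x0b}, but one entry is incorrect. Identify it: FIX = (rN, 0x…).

FIX = (r4, 0xa0)

0: ✓ CMP  NZCV=1010
1: · SUBLS
2: · MOVVS
3: ✓ MOVLT  r4←0x80
4: ✓ CMP  NZCV=0110
5: ✓ MOVVC  r4←0xa0
6: ✓ MOVEQ  r3←0x61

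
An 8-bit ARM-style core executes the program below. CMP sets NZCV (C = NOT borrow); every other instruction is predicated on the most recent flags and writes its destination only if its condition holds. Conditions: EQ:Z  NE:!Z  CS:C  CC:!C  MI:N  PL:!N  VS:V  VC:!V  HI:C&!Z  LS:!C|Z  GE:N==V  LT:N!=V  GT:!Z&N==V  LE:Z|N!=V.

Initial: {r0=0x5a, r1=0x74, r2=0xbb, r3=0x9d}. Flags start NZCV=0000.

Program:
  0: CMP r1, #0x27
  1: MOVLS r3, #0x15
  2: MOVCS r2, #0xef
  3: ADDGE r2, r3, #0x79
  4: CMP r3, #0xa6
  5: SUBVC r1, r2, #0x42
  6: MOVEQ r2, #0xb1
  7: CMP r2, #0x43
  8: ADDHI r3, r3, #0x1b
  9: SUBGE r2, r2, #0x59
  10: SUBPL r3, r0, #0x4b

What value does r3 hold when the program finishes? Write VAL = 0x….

[0] flags=0010 → (cmp)
[1] flags=0010 LS?F → skip
[2] flags=0010 CS?T → r2=0xef
[3] flags=0010 GE?T → r2=0x16
[4] flags=1000 → (cmp)
[5] flags=1000 VC?T → r1=0xd4
[6] flags=1000 EQ?F → skip
[7] flags=1000 → (cmp)
[8] flags=1000 HI?F → skip
[9] flags=1000 GE?F → skip
[10] flags=1000 PL?F → skip

VAL = 0x9d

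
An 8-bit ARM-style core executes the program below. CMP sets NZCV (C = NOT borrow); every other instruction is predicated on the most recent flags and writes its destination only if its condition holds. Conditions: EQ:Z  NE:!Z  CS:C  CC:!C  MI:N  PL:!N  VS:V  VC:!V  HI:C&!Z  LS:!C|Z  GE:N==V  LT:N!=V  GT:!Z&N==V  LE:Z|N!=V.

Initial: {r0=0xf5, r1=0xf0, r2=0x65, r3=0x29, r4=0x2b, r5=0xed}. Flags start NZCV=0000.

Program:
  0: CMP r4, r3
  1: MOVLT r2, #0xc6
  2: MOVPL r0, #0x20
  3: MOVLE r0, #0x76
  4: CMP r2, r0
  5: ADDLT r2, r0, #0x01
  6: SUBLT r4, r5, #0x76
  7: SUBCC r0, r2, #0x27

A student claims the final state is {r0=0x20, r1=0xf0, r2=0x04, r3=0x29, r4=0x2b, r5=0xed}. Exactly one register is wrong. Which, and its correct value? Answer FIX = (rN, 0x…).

FIX = (r2, 0x65)

[0] flags=0010 → (cmp)
[1] flags=0010 LT?F → skip
[2] flags=0010 PL?T → r0=0x20
[3] flags=0010 LE?F → skip
[4] flags=0010 → (cmp)
[5] flags=0010 LT?F → skip
[6] flags=0010 LT?F → skip
[7] flags=0010 CC?F → skip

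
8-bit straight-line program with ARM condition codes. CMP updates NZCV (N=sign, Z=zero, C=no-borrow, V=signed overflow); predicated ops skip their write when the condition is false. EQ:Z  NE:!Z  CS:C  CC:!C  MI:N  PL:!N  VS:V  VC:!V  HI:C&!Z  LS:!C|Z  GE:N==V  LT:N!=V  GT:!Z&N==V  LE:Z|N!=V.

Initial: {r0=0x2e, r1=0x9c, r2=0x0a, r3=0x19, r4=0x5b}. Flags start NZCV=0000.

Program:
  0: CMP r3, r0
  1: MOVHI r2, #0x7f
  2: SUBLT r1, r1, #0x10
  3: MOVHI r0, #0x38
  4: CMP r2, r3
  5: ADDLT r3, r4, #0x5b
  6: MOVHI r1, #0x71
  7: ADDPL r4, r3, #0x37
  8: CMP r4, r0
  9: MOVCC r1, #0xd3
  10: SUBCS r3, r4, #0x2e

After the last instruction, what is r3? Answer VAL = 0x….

VAL = 0x2d

[0] flags=1000 → (cmp)
[1] flags=1000 HI?F → skip
[2] flags=1000 LT?T → r1=0x8c
[3] flags=1000 HI?F → skip
[4] flags=1000 → (cmp)
[5] flags=1000 LT?T → r3=0xb6
[6] flags=1000 HI?F → skip
[7] flags=1000 PL?F → skip
[8] flags=0010 → (cmp)
[9] flags=0010 CC?F → skip
[10] flags=0010 CS?T → r3=0x2d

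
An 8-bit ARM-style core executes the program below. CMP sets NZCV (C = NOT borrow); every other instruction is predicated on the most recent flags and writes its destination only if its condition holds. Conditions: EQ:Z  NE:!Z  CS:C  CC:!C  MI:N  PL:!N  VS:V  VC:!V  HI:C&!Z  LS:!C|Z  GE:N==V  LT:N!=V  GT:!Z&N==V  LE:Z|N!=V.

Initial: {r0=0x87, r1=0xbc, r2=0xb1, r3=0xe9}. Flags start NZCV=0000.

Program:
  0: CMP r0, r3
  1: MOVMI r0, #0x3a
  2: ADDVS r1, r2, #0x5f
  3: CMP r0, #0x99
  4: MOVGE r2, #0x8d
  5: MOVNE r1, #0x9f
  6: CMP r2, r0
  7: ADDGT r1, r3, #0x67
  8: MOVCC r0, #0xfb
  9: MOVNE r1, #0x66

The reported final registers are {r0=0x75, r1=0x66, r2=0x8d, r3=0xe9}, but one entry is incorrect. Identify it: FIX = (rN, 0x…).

[0] flags=1000 → (cmp)
[1] flags=1000 MI?T → r0=0x3a
[2] flags=1000 VS?F → skip
[3] flags=1001 → (cmp)
[4] flags=1001 GE?T → r2=0x8d
[5] flags=1001 NE?T → r1=0x9f
[6] flags=0011 → (cmp)
[7] flags=0011 GT?F → skip
[8] flags=0011 CC?F → skip
[9] flags=0011 NE?T → r1=0x66

FIX = (r0, 0x3a)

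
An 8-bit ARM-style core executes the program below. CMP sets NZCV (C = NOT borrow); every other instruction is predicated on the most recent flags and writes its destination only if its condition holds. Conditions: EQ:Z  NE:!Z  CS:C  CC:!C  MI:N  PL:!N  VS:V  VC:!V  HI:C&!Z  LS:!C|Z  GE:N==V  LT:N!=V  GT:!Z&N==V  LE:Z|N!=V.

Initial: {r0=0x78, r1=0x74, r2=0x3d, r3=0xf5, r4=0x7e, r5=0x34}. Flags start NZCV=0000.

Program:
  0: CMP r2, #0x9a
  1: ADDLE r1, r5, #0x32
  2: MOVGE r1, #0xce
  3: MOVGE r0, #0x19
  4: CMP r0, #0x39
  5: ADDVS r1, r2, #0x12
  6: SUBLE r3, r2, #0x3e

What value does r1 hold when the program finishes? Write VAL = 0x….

VAL = 0xce

0: ✓ CMP  NZCV=1001
1: · ADDLE
2: ✓ MOVGE  r1←0xce
3: ✓ MOVGE  r0←0x19
4: ✓ CMP  NZCV=1000
5: · ADDVS
6: ✓ SUBLE  r3←0xff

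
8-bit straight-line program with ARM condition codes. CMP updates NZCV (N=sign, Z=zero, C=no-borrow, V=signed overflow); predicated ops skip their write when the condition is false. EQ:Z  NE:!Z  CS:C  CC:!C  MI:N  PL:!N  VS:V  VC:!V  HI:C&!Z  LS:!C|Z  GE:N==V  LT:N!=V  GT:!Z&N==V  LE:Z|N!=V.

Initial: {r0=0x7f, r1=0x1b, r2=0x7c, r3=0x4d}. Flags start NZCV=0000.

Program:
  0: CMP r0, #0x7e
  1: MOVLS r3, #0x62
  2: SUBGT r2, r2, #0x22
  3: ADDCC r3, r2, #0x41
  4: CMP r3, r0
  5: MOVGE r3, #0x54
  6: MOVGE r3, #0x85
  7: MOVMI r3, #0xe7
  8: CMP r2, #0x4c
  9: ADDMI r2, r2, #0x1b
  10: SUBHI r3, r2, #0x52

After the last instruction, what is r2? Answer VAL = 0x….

VAL = 0x5a

0: ✓ CMP  NZCV=0010
1: · MOVLS
2: ✓ SUBGT  r2←0x5a
3: · ADDCC
4: ✓ CMP  NZCV=1000
5: · MOVGE
6: · MOVGE
7: ✓ MOVMI  r3←0xe7
8: ✓ CMP  NZCV=0010
9: · ADDMI
10: ✓ SUBHI  r3←0x08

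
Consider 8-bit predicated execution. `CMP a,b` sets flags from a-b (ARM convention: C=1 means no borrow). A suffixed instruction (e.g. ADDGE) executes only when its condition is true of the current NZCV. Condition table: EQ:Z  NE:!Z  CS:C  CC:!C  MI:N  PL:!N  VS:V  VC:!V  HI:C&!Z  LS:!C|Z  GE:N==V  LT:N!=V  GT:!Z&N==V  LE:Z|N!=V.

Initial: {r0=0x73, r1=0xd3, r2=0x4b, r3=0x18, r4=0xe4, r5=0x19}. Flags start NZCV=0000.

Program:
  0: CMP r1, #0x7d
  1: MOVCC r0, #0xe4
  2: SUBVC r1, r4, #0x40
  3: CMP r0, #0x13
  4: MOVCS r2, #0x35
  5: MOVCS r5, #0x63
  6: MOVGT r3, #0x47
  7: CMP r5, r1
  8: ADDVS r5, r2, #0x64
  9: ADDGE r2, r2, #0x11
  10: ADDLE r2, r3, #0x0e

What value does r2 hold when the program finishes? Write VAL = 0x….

[0] flags=0011 → (cmp)
[1] flags=0011 CC?F → skip
[2] flags=0011 VC?F → skip
[3] flags=0010 → (cmp)
[4] flags=0010 CS?T → r2=0x35
[5] flags=0010 CS?T → r5=0x63
[6] flags=0010 GT?T → r3=0x47
[7] flags=1001 → (cmp)
[8] flags=1001 VS?T → r5=0x99
[9] flags=1001 GE?T → r2=0x46
[10] flags=1001 LE?F → skip

VAL = 0x46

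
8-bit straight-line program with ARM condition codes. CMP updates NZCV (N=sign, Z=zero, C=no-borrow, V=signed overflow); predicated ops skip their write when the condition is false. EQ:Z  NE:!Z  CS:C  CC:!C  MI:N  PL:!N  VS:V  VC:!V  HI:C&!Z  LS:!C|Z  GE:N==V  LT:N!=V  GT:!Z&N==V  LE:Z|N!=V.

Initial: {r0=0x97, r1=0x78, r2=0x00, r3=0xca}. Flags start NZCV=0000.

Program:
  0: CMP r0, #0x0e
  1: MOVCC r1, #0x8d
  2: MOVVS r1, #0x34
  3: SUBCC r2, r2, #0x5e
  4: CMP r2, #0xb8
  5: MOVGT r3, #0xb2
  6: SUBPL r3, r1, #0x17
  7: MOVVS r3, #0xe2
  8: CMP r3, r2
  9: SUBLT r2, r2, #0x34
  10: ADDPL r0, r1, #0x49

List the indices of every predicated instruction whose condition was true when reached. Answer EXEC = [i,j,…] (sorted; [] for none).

EXEC = [5,6,10]

[0] flags=1010 → (cmp)
[1] flags=1010 CC?F → skip
[2] flags=1010 VS?F → skip
[3] flags=1010 CC?F → skip
[4] flags=0000 → (cmp)
[5] flags=0000 GT?T → r3=0xb2
[6] flags=0000 PL?T → r3=0x61
[7] flags=0000 VS?F → skip
[8] flags=0010 → (cmp)
[9] flags=0010 LT?F → skip
[10] flags=0010 PL?T → r0=0xc1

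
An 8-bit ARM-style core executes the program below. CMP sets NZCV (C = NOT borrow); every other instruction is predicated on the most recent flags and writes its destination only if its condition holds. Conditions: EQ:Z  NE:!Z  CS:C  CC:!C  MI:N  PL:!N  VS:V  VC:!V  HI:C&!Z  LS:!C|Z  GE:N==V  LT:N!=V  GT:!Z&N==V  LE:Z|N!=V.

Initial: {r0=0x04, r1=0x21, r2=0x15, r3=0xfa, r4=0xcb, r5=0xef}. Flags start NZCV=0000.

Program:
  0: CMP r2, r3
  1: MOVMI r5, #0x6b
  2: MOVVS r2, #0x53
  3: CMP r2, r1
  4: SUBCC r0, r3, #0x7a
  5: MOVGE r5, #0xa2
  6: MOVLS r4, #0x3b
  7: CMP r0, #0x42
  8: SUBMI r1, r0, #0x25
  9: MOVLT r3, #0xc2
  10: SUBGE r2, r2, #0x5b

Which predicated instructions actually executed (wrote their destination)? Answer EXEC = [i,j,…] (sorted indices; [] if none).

EXEC = [4,6,9]

0: ✓ CMP  NZCV=0000
1: · MOVMI
2: · MOVVS
3: ✓ CMP  NZCV=1000
4: ✓ SUBCC  r0←0x80
5: · MOVGE
6: ✓ MOVLS  r4←0x3b
7: ✓ CMP  NZCV=0011
8: · SUBMI
9: ✓ MOVLT  r3←0xc2
10: · SUBGE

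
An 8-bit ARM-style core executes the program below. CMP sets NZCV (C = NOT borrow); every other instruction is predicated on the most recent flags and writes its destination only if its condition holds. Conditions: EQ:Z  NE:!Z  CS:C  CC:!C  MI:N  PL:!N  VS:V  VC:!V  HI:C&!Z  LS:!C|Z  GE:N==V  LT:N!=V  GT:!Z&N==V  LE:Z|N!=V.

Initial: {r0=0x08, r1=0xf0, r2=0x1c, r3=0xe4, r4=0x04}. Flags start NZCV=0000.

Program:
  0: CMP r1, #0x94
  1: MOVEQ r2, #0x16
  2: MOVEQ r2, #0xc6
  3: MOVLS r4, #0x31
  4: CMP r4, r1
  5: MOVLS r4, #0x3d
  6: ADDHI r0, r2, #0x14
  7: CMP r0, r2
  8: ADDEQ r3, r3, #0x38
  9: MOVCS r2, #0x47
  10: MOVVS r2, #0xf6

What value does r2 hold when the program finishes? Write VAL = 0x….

VAL = 0x1c

[0] flags=0010 → (cmp)
[1] flags=0010 EQ?F → skip
[2] flags=0010 EQ?F → skip
[3] flags=0010 LS?F → skip
[4] flags=0000 → (cmp)
[5] flags=0000 LS?T → r4=0x3d
[6] flags=0000 HI?F → skip
[7] flags=1000 → (cmp)
[8] flags=1000 EQ?F → skip
[9] flags=1000 CS?F → skip
[10] flags=1000 VS?F → skip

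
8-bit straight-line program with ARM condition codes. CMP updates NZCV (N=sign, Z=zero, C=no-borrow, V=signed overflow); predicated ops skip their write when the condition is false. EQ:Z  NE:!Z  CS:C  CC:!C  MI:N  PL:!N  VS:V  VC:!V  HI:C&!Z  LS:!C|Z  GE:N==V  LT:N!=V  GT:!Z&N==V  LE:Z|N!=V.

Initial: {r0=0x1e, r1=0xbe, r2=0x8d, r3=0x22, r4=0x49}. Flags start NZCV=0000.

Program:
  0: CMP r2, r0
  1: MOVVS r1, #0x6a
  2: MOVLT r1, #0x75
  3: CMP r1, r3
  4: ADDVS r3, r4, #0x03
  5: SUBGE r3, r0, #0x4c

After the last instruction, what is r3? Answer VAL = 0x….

VAL = 0xd2

[0] flags=0011 → (cmp)
[1] flags=0011 VS?T → r1=0x6a
[2] flags=0011 LT?T → r1=0x75
[3] flags=0010 → (cmp)
[4] flags=0010 VS?F → skip
[5] flags=0010 GE?T → r3=0xd2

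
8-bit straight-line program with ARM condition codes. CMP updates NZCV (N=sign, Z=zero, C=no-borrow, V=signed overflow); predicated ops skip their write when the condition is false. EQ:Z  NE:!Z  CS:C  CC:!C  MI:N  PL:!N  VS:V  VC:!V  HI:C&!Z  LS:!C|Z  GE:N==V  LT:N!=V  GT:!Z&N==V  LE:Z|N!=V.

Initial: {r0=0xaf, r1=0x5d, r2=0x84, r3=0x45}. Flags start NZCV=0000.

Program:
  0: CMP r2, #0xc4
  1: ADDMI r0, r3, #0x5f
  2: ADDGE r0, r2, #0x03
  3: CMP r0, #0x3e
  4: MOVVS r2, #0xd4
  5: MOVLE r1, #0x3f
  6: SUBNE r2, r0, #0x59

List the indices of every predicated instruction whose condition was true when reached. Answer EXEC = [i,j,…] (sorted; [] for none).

EXEC = [1,4,5,6]

0: ✓ CMP  NZCV=1000
1: ✓ ADDMI  r0←0xa4
2: · ADDGE
3: ✓ CMP  NZCV=0011
4: ✓ MOVVS  r2←0xd4
5: ✓ MOVLE  r1←0x3f
6: ✓ SUBNE  r2←0x4b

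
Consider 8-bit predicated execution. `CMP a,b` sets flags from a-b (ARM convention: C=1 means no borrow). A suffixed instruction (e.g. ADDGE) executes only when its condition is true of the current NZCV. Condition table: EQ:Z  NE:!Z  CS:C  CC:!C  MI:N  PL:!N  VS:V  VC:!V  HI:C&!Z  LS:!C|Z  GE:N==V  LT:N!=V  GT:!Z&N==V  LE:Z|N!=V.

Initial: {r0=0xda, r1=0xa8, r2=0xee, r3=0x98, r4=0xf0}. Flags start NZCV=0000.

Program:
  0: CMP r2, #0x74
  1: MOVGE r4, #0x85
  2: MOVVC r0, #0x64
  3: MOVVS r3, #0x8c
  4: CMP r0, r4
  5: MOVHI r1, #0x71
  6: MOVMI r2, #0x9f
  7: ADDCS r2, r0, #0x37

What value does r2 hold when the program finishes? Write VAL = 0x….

VAL = 0x9f

0: ✓ CMP  NZCV=0011
1: · MOVGE
2: · MOVVC
3: ✓ MOVVS  r3←0x8c
4: ✓ CMP  NZCV=1000
5: · MOVHI
6: ✓ MOVMI  r2←0x9f
7: · ADDCS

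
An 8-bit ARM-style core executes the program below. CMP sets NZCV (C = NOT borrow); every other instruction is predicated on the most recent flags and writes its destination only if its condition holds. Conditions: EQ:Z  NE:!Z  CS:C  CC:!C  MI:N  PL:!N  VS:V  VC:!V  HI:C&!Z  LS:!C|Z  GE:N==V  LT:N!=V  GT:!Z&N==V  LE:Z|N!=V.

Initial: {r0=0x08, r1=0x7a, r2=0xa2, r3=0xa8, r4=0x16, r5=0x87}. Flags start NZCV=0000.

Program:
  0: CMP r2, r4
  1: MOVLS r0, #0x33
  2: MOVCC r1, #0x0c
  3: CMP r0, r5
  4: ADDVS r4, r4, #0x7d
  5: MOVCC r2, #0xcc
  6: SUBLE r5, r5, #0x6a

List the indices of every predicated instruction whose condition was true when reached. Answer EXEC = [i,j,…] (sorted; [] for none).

EXEC = [4,5]

0: ✓ CMP  NZCV=1010
1: · MOVLS
2: · MOVCC
3: ✓ CMP  NZCV=1001
4: ✓ ADDVS  r4←0x93
5: ✓ MOVCC  r2←0xcc
6: · SUBLE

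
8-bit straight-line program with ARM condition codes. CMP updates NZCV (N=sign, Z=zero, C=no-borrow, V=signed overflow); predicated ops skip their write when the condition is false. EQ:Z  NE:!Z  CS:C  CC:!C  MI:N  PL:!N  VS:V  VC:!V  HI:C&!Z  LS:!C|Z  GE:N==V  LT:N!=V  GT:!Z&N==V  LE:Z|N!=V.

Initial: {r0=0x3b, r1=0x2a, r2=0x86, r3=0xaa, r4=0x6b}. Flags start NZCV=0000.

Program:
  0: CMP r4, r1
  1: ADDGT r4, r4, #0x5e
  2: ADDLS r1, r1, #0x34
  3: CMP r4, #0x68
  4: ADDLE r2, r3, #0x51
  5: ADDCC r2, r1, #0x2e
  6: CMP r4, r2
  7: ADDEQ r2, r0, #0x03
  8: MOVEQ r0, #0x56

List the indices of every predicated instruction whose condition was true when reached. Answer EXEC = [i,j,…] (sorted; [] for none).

0: ✓ CMP  NZCV=0010
1: ✓ ADDGT  r4←0xc9
2: · ADDLS
3: ✓ CMP  NZCV=0011
4: ✓ ADDLE  r2←0xfb
5: · ADDCC
6: ✓ CMP  NZCV=1000
7: · ADDEQ
8: · MOVEQ

EXEC = [1,4]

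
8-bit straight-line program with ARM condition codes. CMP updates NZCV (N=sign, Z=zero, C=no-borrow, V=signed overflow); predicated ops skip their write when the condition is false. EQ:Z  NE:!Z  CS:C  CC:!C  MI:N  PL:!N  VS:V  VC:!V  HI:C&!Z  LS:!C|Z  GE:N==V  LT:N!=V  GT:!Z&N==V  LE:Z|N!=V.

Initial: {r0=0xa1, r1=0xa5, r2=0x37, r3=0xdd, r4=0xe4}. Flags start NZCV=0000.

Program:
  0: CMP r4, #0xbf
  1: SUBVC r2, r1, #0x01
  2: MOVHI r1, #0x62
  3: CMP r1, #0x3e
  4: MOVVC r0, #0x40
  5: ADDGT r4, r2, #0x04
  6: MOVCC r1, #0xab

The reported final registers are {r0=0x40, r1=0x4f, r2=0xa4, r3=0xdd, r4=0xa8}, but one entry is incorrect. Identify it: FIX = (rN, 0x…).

FIX = (r1, 0x62)

[0] flags=0010 → (cmp)
[1] flags=0010 VC?T → r2=0xa4
[2] flags=0010 HI?T → r1=0x62
[3] flags=0010 → (cmp)
[4] flags=0010 VC?T → r0=0x40
[5] flags=0010 GT?T → r4=0xa8
[6] flags=0010 CC?F → skip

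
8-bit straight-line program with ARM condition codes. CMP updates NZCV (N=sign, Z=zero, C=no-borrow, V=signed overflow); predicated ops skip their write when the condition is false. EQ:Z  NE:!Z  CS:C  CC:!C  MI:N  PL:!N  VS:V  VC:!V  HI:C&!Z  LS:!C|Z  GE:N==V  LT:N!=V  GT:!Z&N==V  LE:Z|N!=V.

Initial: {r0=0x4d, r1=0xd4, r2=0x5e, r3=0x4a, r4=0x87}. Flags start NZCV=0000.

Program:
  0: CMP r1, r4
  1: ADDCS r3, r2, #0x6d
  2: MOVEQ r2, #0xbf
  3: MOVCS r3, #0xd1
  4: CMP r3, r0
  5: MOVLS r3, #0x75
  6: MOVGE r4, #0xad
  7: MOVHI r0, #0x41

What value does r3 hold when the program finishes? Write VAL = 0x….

0: ✓ CMP  NZCV=0010
1: ✓ ADDCS  r3←0xcb
2: · MOVEQ
3: ✓ MOVCS  r3←0xd1
4: ✓ CMP  NZCV=1010
5: · MOVLS
6: · MOVGE
7: ✓ MOVHI  r0←0x41

VAL = 0xd1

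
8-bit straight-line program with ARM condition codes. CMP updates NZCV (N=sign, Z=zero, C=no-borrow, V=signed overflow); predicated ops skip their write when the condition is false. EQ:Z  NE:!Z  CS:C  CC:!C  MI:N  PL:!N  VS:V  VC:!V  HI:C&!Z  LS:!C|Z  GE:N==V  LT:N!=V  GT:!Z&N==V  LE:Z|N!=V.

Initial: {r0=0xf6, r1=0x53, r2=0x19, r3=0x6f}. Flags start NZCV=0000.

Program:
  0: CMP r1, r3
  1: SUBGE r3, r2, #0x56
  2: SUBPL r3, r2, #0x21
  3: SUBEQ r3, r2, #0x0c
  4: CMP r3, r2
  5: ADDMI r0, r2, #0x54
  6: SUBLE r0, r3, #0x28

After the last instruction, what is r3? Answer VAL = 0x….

VAL = 0x6f

0: ✓ CMP  NZCV=1000
1: · SUBGE
2: · SUBPL
3: · SUBEQ
4: ✓ CMP  NZCV=0010
5: · ADDMI
6: · SUBLE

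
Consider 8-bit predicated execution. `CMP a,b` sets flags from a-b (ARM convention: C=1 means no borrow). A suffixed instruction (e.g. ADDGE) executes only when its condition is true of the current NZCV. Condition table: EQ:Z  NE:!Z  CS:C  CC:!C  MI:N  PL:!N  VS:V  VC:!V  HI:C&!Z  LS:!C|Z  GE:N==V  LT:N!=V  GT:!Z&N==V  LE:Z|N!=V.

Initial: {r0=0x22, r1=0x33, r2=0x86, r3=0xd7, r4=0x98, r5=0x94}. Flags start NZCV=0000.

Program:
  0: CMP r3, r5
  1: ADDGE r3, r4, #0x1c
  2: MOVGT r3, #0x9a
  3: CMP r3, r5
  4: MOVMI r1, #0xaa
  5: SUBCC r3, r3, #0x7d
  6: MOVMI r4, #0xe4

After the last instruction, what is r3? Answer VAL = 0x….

VAL = 0x9a

0: ✓ CMP  NZCV=0010
1: ✓ ADDGE  r3←0xb4
2: ✓ MOVGT  r3←0x9a
3: ✓ CMP  NZCV=0010
4: · MOVMI
5: · SUBCC
6: · MOVMI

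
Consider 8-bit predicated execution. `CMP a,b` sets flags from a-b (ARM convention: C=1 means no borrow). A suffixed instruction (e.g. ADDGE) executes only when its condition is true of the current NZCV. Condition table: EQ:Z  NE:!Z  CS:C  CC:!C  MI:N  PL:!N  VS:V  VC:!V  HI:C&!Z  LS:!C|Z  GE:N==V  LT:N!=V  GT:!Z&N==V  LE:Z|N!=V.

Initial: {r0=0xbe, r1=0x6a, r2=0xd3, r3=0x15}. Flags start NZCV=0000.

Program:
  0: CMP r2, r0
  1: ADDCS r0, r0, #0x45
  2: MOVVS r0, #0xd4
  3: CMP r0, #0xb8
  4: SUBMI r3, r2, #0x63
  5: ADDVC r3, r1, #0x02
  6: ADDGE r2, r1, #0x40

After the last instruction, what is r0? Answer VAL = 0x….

[0] flags=0010 → (cmp)
[1] flags=0010 CS?T → r0=0x03
[2] flags=0010 VS?F → skip
[3] flags=0000 → (cmp)
[4] flags=0000 MI?F → skip
[5] flags=0000 VC?T → r3=0x6c
[6] flags=0000 GE?T → r2=0xaa

VAL = 0x03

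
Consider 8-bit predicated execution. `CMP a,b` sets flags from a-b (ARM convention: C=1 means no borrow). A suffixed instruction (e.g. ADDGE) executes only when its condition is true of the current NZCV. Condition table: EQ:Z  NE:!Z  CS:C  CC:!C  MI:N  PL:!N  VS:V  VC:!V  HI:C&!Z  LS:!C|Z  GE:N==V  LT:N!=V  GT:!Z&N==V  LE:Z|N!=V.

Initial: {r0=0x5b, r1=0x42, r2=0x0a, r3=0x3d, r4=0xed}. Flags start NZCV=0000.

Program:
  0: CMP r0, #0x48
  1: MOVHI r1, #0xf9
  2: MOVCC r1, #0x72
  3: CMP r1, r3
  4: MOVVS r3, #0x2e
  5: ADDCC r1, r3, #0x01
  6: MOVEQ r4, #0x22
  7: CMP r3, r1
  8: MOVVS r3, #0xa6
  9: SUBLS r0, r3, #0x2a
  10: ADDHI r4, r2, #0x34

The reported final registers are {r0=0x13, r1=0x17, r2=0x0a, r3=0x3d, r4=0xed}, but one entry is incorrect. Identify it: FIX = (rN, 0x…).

0: ✓ CMP  NZCV=0010
1: ✓ MOVHI  r1←0xf9
2: · MOVCC
3: ✓ CMP  NZCV=1010
4: · MOVVS
5: · ADDCC
6: · MOVEQ
7: ✓ CMP  NZCV=0000
8: · MOVVS
9: ✓ SUBLS  r0←0x13
10: · ADDHI

FIX = (r1, 0xf9)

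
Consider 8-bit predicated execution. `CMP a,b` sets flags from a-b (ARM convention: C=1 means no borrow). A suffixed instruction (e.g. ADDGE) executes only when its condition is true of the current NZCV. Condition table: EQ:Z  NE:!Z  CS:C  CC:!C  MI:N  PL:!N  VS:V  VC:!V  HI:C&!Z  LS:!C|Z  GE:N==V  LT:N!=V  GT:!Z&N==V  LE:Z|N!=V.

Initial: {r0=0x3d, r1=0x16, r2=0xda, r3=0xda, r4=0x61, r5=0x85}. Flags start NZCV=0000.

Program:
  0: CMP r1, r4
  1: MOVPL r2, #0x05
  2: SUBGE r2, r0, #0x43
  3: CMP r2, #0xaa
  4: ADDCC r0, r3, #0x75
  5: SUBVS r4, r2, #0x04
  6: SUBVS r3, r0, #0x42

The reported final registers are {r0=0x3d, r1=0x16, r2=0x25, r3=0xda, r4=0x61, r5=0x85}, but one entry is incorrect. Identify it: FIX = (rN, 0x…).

FIX = (r2, 0xda)

[0] flags=1000 → (cmp)
[1] flags=1000 PL?F → skip
[2] flags=1000 GE?F → skip
[3] flags=0010 → (cmp)
[4] flags=0010 CC?F → skip
[5] flags=0010 VS?F → skip
[6] flags=0010 VS?F → skip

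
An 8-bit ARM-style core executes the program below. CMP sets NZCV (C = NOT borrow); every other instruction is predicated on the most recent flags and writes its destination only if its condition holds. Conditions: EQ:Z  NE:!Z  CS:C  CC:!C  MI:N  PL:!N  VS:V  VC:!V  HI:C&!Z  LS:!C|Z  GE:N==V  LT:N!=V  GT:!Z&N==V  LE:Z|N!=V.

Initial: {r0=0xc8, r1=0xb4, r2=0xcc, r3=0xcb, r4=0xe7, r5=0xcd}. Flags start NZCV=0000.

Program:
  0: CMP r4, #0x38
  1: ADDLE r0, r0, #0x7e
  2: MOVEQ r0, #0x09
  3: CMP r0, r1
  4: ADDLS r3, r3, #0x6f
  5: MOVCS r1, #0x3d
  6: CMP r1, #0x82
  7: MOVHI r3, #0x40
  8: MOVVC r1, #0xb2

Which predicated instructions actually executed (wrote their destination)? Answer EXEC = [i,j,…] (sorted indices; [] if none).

0: ✓ CMP  NZCV=1010
1: ✓ ADDLE  r0←0x46
2: · MOVEQ
3: ✓ CMP  NZCV=1001
4: ✓ ADDLS  r3←0x3a
5: · MOVCS
6: ✓ CMP  NZCV=0010
7: ✓ MOVHI  r3←0x40
8: ✓ MOVVC  r1←0xb2

EXEC = [1,4,7,8]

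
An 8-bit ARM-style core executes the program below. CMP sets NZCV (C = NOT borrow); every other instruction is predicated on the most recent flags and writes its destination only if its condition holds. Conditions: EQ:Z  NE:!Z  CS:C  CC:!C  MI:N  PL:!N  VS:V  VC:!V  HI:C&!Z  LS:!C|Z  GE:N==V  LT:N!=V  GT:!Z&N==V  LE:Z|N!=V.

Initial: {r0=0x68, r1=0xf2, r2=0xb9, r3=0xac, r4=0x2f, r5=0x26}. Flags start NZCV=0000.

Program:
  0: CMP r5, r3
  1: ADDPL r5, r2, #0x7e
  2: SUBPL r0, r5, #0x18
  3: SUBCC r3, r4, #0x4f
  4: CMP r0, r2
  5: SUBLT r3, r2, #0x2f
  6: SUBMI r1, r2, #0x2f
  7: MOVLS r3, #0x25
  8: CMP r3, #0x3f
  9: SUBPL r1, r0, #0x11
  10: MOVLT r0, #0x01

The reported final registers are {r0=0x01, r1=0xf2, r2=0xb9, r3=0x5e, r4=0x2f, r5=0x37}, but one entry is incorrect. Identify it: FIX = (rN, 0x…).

0: ✓ CMP  NZCV=0000
1: ✓ ADDPL  r5←0x37
2: ✓ SUBPL  r0←0x1f
3: ✓ SUBCC  r3←0xe0
4: ✓ CMP  NZCV=0000
5: · SUBLT
6: · SUBMI
7: ✓ MOVLS  r3←0x25
8: ✓ CMP  NZCV=1000
9: · SUBPL
10: ✓ MOVLT  r0←0x01

FIX = (r3, 0x25)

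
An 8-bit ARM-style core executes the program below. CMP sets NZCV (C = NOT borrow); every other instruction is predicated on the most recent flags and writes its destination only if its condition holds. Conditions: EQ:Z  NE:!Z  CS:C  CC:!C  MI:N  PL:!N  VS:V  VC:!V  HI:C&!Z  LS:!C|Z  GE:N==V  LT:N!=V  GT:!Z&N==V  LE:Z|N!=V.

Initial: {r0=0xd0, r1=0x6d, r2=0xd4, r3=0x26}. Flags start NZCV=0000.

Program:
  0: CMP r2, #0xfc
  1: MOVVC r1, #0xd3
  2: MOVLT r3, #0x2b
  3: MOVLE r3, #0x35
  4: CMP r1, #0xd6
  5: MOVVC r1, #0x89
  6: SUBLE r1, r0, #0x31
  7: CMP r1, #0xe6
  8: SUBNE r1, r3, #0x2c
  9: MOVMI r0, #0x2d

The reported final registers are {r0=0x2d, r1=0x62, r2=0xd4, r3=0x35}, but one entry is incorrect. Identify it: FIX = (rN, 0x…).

FIX = (r1, 0x09)

0: ✓ CMP  NZCV=1000
1: ✓ MOVVC  r1←0xd3
2: ✓ MOVLT  r3←0x2b
3: ✓ MOVLE  r3←0x35
4: ✓ CMP  NZCV=1000
5: ✓ MOVVC  r1←0x89
6: ✓ SUBLE  r1←0x9f
7: ✓ CMP  NZCV=1000
8: ✓ SUBNE  r1←0x09
9: ✓ MOVMI  r0←0x2d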